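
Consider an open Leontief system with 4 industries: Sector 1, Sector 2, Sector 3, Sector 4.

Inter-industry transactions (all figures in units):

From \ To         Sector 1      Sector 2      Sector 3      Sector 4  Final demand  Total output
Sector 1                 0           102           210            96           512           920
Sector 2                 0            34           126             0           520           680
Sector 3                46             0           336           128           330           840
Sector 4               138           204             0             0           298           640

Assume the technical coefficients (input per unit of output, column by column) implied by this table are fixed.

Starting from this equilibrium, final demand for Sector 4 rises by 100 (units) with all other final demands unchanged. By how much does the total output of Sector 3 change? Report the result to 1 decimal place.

Δx_3 = 37.4

Technical coefficients a_ij = z_ij / X_j:
  a_11 = 0/920 = 0.00, a_21 = 0/920 = 0.00, a_31 = 46/920 = 0.05, a_41 = 138/920 = 0.15
  a_12 = 102/680 = 0.15, a_22 = 34/680 = 0.05, a_32 = 0/680 = 0.00, a_42 = 204/680 = 0.30
  a_13 = 210/840 = 0.25, a_23 = 126/840 = 0.15, a_33 = 336/840 = 0.40, a_43 = 0/840 = 0.00
  a_14 = 96/640 = 0.15, a_24 = 0/640 = 0.00, a_34 = 128/640 = 0.20, a_44 = 0/640 = 0.00
I − A =
  [   1.00    -0.15    -0.25    -0.15]
  [   0.00     0.95    -0.15     0.00]
  [  -0.05     0.00     0.60    -0.20]
  [  -0.15    -0.30     0.00     1.00]
Compute the cofactors C_ij = (−1)^(i+j)·(3×3 minor ij) of I−A; the adjugate is their transpose:
adj(I−A) = Cᵀ =
  [ 0.561000   0.132000   0.266750   0.137500]
  [ 0.012000   0.566500   0.146625   0.031125]
  [ 0.076000   0.074250   0.928625   0.197125]
  [ 0.087750   0.189750   0.084000   0.557000]
det(I−A) = Σ_j (I−A)_1j·C_1j = (1.00)(0.561000) + (-0.15)(0.012000) + (-0.25)(0.076000) + (-0.15)(0.087750) = 0.5270375
(I − A)⁻¹ = adj(I−A) / det(I−A) ≈
  [   1.0644     0.2505     0.5061     0.2609]
  [   0.0228     1.0749     0.2782     0.0591]
  [   0.1442     0.1409     1.7620     0.3740]
  [   0.1665     0.3600     0.1594     1.0569]
Δx = (I − A)⁻¹ Δd with Δd having +100 in the Sector 4 component and 0 elsewhere.
So Δx_3 = L_34 · (+100), where L_34 = adj(I−A)_34 / det(I−A) = 0.197125 / 0.5270375.
Δx_3 = 0.197125 × (+100) / 0.5270375 = 19.7125 / 0.5270375 ≈ 37.4.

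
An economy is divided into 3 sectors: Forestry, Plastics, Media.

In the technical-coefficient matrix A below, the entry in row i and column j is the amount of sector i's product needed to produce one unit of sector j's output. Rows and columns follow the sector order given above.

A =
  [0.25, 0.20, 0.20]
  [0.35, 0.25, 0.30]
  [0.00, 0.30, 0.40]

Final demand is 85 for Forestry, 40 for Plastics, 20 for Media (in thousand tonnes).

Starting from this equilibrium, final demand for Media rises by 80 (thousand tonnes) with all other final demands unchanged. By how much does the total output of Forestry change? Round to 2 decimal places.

I − A =
  [   0.75    -0.20    -0.20]
  [  -0.35     0.75    -0.30]
  [   0.00    -0.30     0.60]
Cofactors of I−A, C_ij = (−1)^(i+j)·(minor ij) (rows/columns in the sector order above):
  C_11 = (0.75)(0.60) − (-0.30)(-0.30) = 0.3600
  C_12 = −[(-0.35)(0.60) − (-0.30)(0.00)] = 0.2100
  C_13 = (-0.35)(-0.30) − (0.75)(0.00) = 0.1050
  C_21 = −[(-0.20)(0.60) − (-0.20)(-0.30)] = 0.1800
  C_22 = (0.75)(0.60) − (-0.20)(0.00) = 0.4500
  C_23 = −[(0.75)(-0.30) − (-0.20)(0.00)] = 0.2250
  C_31 = (-0.20)(-0.30) − (-0.20)(0.75) = 0.2100
  C_32 = −[(0.75)(-0.30) − (-0.20)(-0.35)] = 0.2950
  C_33 = (0.75)(0.75) − (-0.20)(-0.35) = 0.4925
det(I−A) = Σ_j (I−A)_1j·C_1j = (0.75)(0.3600) + (-0.20)(0.2100) + (-0.20)(0.1050) = 0.2070
adj(I−A) = Cᵀ =
  [ 0.3600   0.1800   0.2100]
  [ 0.2100   0.4500   0.2950]
  [ 0.1050   0.2250   0.4925]
(I − A)⁻¹ = adj(I−A) / det(I−A) ≈
  [   1.7391     0.8696     1.0145]
  [   1.0145     2.1739     1.4251]
  [   0.5072     1.0870     2.3792]
Δx = (I − A)⁻¹ Δd with Δd having +80 in the Media component and 0 elsewhere.
So Δx_F = L_FM · (+80), where L_FM = adj(I−A)_FM / det(I−A) = 0.2100 / 0.2070.
Δx_F = 0.2100 × (+80) / 0.2070 = 16.80 / 0.2070 ≈ 81.16.

Δx_F = 81.16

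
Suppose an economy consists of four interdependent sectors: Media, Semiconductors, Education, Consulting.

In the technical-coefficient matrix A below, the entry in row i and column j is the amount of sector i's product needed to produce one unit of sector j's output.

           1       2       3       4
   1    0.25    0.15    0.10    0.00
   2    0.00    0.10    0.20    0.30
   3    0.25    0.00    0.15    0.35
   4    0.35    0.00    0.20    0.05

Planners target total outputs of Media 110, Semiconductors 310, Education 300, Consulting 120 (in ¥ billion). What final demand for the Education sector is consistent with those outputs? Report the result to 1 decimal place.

d_3 = 185.5

I − A =
  [   0.75    -0.15    -0.10     0.00]
  [   0.00     0.90    -0.20    -0.30]
  [  -0.25     0.00     0.85    -0.35]
  [  -0.35     0.00    -0.20     0.95]
d = (I − A) x:
  d_1 = (+0.75)·110 + (-0.15)·310 + (-0.10)·300 + (+0.00)·120 = 6.0
  d_2 = (+0.00)·110 + (+0.90)·310 + (-0.20)·300 + (-0.30)·120 = 183.0
  d_3 = (-0.25)·110 + (+0.00)·310 + (+0.85)·300 + (-0.35)·120 = 185.5
  d_4 = (-0.35)·110 + (+0.00)·310 + (-0.20)·300 + (+0.95)·120 = 15.5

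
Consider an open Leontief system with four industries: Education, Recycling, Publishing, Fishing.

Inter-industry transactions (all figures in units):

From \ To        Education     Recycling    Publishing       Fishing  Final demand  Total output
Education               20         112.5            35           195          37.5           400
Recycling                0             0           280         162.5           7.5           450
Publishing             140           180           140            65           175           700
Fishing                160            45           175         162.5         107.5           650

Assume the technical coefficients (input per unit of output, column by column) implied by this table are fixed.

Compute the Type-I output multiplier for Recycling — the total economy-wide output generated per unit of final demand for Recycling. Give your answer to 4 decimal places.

Technical coefficients a_ij = z_ij / X_j:
  a_EE = 20/400 = 0.05, a_RE = 0/400 = 0.00, a_PE = 140/400 = 0.35, a_FE = 160/400 = 0.40
  a_ER = 112.5/450 = 0.25, a_RR = 0/450 = 0.00, a_PR = 180/450 = 0.40, a_FR = 45/450 = 0.10
  a_EP = 35/700 = 0.05, a_RP = 280/700 = 0.40, a_PP = 140/700 = 0.20, a_FP = 175/700 = 0.25
  a_EF = 195/650 = 0.30, a_RF = 162.5/650 = 0.25, a_PF = 65/650 = 0.10, a_FF = 162.5/650 = 0.25
I − A =
  [   0.95    -0.25    -0.05    -0.30]
  [   0.00     1.00    -0.40    -0.25]
  [  -0.35    -0.40     0.80    -0.10]
  [  -0.40    -0.10    -0.25     0.75]
Compute the cofactors C_ij = (−1)^(i+j)·(3×3 minor ij) of I−A; the adjugate is their transpose:
adj(I−A) = Cᵀ =
  [ 0.406000   0.213250   0.213875   0.262000]
  [ 0.222875   0.408875   0.301375   0.265625]
  [ 0.333750   0.332625   0.543750   0.316875]
  [ 0.357500   0.279125   0.335500   0.555500]
det(I−A) = Σ_j (I−A)_1j·C_1j = (0.95)(0.406000) + (-0.25)(0.222875) + (-0.05)(0.333750) + (-0.30)(0.357500) = 0.20604375
(I − A)⁻¹ = adj(I−A) / det(I−A) ≈
  [   1.97046     1.03497     1.03801     1.27157]
  [   1.08169     1.98441     1.46267     1.28917]
  [   1.61980     1.61434     2.63900     1.53790]
  [   1.73507     1.35469     1.62829     2.69603]
The output multiplier for sector j is the column-j sum of the Leontief inverse (I − A)⁻¹ = adj(I−A) / det(I−A).
Column R of adj(I−A): (0.213250, 0.408875, 0.332625, 0.279125); det(I−A) = 0.20604375.
m_R = (0.213250 + 0.408875 + 0.332625 + 0.279125) / 0.20604375 = 1.233875 / 0.20604375 ≈ 5.9884.

m_R = 5.9884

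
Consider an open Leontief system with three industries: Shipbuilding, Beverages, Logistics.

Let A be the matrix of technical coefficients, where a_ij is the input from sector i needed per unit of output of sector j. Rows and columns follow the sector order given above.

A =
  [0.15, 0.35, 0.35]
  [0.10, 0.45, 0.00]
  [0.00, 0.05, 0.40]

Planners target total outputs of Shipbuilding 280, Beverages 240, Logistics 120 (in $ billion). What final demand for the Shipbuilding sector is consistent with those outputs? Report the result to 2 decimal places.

d_1 = 112.00

I − A =
  [   0.85    -0.35    -0.35]
  [  -0.10     0.55     0.00]
  [   0.00    -0.05     0.60]
d = (I − A) x:
  d_1 = (+0.85)·280 + (-0.35)·240 + (-0.35)·120 = 112.00
  d_2 = (-0.10)·280 + (+0.55)·240 + (+0.00)·120 = 104.00
  d_3 = (+0.00)·280 + (-0.05)·240 + (+0.60)·120 = 60.00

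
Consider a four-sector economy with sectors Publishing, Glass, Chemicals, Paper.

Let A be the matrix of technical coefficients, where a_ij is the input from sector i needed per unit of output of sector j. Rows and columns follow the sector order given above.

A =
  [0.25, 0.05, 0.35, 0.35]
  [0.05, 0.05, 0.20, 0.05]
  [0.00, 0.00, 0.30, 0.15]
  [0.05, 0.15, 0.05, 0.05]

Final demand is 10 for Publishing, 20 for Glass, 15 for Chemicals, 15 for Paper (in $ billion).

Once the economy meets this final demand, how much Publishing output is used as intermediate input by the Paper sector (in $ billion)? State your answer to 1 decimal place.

I − A =
  [   0.75    -0.05    -0.35    -0.35]
  [  -0.05     0.95    -0.20    -0.05]
  [   0.00     0.00     0.70    -0.15]
  [  -0.05    -0.15    -0.05     0.95]
Compute the cofactors C_ij = (−1)^(i+j)·(3×3 minor ij) of I−A; the adjugate is their transpose:
adj(I−A) = Cᵀ =
  [ 0.614875   0.077500   0.350000   0.285875]
  [ 0.036125   0.478250   0.159250   0.063625]
  [ 0.008250   0.017250   0.649500   0.106500]
  [ 0.038500   0.080500   0.077750   0.497000]
det(I−A) = Σ_j (I−A)_1j·C_1j = (0.75)(0.614875) + (-0.05)(0.036125) + (-0.35)(0.008250) + (-0.35)(0.038500) = 0.4429875
(I − A)⁻¹ = adj(I−A) / det(I−A) ≈
  [   1.3880     0.1749     0.7901     0.6453]
  [   0.0815     1.0796     0.3595     0.1436]
  [   0.0186     0.0389     1.4662     0.2404]
  [   0.0869     0.1817     0.1755     1.1219]
First solve x = (I − A)⁻¹ d = adj(I−A)·d / det(I−A); in particular x_4 = (0.038500·10 + 0.080500·20 + 0.077750·15 + 0.497000·15) / 0.4429875 = 10.61625 / 0.4429875 ≈ 23.965.
Intermediate flow from 1 to 4: z_14 = a_14 · x_4 = 0.35 × 10.61625 / 0.4429875 = 3.7156875 / 0.4429875 ≈ 8.4.

z_14 = 8.4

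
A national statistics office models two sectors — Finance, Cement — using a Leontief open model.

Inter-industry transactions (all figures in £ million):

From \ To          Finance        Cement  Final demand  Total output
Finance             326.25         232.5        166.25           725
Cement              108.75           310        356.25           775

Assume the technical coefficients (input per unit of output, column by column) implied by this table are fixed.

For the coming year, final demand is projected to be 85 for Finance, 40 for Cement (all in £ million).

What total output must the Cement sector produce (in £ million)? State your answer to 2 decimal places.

x_2 = 121.93

Technical coefficients a_ij = z_ij / X_j:
  a_11 = 326.25/725 = 0.45, a_21 = 108.75/725 = 0.15
  a_12 = 232.5/775 = 0.30, a_22 = 310/775 = 0.40
I − A =
  [   0.55    -0.30]
  [  -0.15     0.60]
det(I−A) = (0.55)(0.60) − (-0.30)(-0.15) = 0.2850
adj(I−A) = [[0.60, 0.30], [0.15, 0.55]]
(I − A)⁻¹ = adj(I−A) / det(I−A) ≈
  [   2.1053     1.0526]
  [   0.5263     1.9298]
x = (I − A)⁻¹ d = adj(I−A)·d / det(I−A), with det(I−A) = 0.2850:
  x_1 = (0.60·85 + 0.30·40) / 0.2850 = 63.00 / 0.2850 ≈ 221.05
  x_2 = (0.15·85 + 0.55·40) / 0.2850 = 34.75 / 0.2850 ≈ 121.93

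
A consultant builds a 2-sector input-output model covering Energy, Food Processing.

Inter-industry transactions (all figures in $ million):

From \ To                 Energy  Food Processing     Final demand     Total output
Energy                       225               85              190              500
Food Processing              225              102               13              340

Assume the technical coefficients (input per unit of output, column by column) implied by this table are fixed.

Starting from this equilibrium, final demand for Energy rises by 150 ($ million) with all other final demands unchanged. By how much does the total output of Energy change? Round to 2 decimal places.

Technical coefficients a_ij = z_ij / X_j:
  a_11 = 225/500 = 0.45, a_21 = 225/500 = 0.45
  a_12 = 85/340 = 0.25, a_22 = 102/340 = 0.30
I − A =
  [   0.55    -0.25]
  [  -0.45     0.70]
det(I−A) = (0.55)(0.70) − (-0.25)(-0.45) = 0.2725
adj(I−A) = [[0.70, 0.25], [0.45, 0.55]]
(I − A)⁻¹ = adj(I−A) / det(I−A) ≈
  [   2.5688     0.9174]
  [   1.6514     2.0183]
Δx = (I − A)⁻¹ Δd with Δd having +150 in the Energy component and 0 elsewhere.
So Δx_1 = L_11 · (+150), where L_11 = adj(I−A)_11 / det(I−A) = 0.70 / 0.2725.
Δx_1 = 0.70 × (+150) / 0.2725 = 105.00 / 0.2725 ≈ 385.32.

Δx_1 = 385.32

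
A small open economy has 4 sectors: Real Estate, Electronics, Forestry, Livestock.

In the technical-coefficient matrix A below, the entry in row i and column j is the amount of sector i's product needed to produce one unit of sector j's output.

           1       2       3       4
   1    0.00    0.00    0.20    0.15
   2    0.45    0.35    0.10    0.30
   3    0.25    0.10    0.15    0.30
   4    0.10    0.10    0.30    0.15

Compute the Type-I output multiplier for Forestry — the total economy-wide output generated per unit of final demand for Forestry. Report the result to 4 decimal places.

I − A =
  [   1.00     0.00    -0.20    -0.15]
  [  -0.45     0.65    -0.10    -0.30]
  [  -0.25    -0.10     0.85    -0.30]
  [  -0.10    -0.10    -0.30     0.85]
Compute the cofactors C_ij = (−1)^(i+j)·(3×3 minor ij) of I−A; the adjugate is their transpose:
adj(I−A) = Cᵀ =
  [ 0.365125   0.040250   0.135250   0.126375]
  [ 0.356875   0.560000   0.276250   0.358125]
  [ 0.204875   0.117250   0.506000   0.256125]
  [ 0.157250   0.112000   0.227000   0.501000]
det(I−A) = Σ_j (I−A)_1j·C_1j = (1.00)(0.365125) + (0.00)(0.356875) + (-0.20)(0.204875) + (-0.15)(0.157250) = 0.3005625
(I − A)⁻¹ = adj(I−A) / det(I−A) ≈
  [   1.21481     0.13392     0.44999     0.42046]
  [   1.18736     1.86317     0.91911     1.19152]
  [   0.68164     0.39010     1.68351     0.85215]
  [   0.52319     0.37263     0.75525     1.66687]
The output multiplier for sector j is the column-j sum of the Leontief inverse (I − A)⁻¹ = adj(I−A) / det(I−A).
Column 3 of adj(I−A): (0.135250, 0.276250, 0.506000, 0.227000); det(I−A) = 0.3005625.
m_3 = (0.135250 + 0.276250 + 0.506000 + 0.227000) / 0.3005625 = 1.1445 / 0.3005625 ≈ 3.8079.

m_3 = 3.8079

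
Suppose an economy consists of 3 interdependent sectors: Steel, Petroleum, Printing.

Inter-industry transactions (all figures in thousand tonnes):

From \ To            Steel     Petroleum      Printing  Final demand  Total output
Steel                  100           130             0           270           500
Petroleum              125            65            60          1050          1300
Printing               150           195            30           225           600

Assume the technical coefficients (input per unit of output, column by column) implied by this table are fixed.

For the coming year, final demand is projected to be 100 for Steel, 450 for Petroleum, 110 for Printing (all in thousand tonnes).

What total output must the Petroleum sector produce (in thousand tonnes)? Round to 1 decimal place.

Technical coefficients a_ij = z_ij / X_j:
  a_11 = 100/500 = 0.20, a_21 = 125/500 = 0.25, a_31 = 150/500 = 0.30
  a_12 = 130/1300 = 0.10, a_22 = 65/1300 = 0.05, a_32 = 195/1300 = 0.15
  a_13 = 0/600 = 0.00, a_23 = 60/600 = 0.10, a_33 = 30/600 = 0.05
I − A =
  [   0.80    -0.10     0.00]
  [  -0.25     0.95    -0.10]
  [  -0.30    -0.15     0.95]
Cofactors of I−A, C_ij = (−1)^(i+j)·(minor ij) (rows/columns in the sector order above):
  C_11 = (0.95)(0.95) − (-0.10)(-0.15) = 0.8875
  C_12 = −[(-0.25)(0.95) − (-0.10)(-0.30)] = 0.2675
  C_13 = (-0.25)(-0.15) − (0.95)(-0.30) = 0.3225
  C_21 = −[(-0.10)(0.95) − (0.00)(-0.15)] = 0.0950
  C_22 = (0.80)(0.95) − (0.00)(-0.30) = 0.7600
  C_23 = −[(0.80)(-0.15) − (-0.10)(-0.30)] = 0.1500
  C_31 = (-0.10)(-0.10) − (0.00)(0.95) = 0.0100
  C_32 = −[(0.80)(-0.10) − (0.00)(-0.25)] = 0.0800
  C_33 = (0.80)(0.95) − (-0.10)(-0.25) = 0.7350
det(I−A) = Σ_j (I−A)_1j·C_1j = (0.80)(0.8875) + (-0.10)(0.2675) + (0.00)(0.3225) = 0.68325
adj(I−A) = Cᵀ =
  [ 0.8875   0.0950   0.0100]
  [ 0.2675   0.7600   0.0800]
  [ 0.3225   0.1500   0.7350]
(I − A)⁻¹ = adj(I−A) / det(I−A) ≈
  [   1.2989     0.1390     0.0146]
  [   0.3915     1.1123     0.1171]
  [   0.4720     0.2195     1.0757]
x = (I − A)⁻¹ d = adj(I−A)·d / det(I−A), with det(I−A) = 0.68325:
  x_1 = (0.8875·100 + 0.0950·450 + 0.0100·110) / 0.68325 = 132.60 / 0.68325 ≈ 194.1
  x_2 = (0.2675·100 + 0.7600·450 + 0.0800·110) / 0.68325 = 377.55 / 0.68325 ≈ 552.6
  x_3 = (0.3225·100 + 0.1500·450 + 0.7350·110) / 0.68325 = 180.60 / 0.68325 ≈ 264.3

x_2 = 552.6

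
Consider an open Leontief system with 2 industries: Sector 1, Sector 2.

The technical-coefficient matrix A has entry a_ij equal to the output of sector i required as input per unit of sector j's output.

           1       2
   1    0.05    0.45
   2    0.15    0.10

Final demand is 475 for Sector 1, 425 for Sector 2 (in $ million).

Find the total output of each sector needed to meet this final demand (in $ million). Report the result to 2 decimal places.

x_1 = 785.71, x_2 = 603.17

I − A =
  [   0.95    -0.45]
  [  -0.15     0.90]
det(I−A) = (0.95)(0.90) − (-0.45)(-0.15) = 0.7875
adj(I−A) = [[0.90, 0.45], [0.15, 0.95]]
(I − A)⁻¹ = adj(I−A) / det(I−A) ≈
  [   1.1429     0.5714]
  [   0.1905     1.2063]
x = (I − A)⁻¹ d = adj(I−A)·d / det(I−A), with det(I−A) = 0.7875:
  x_1 = (0.90·475 + 0.45·425) / 0.7875 = 618.75 / 0.7875 ≈ 785.71
  x_2 = (0.15·475 + 0.95·425) / 0.7875 = 475.00 / 0.7875 ≈ 603.17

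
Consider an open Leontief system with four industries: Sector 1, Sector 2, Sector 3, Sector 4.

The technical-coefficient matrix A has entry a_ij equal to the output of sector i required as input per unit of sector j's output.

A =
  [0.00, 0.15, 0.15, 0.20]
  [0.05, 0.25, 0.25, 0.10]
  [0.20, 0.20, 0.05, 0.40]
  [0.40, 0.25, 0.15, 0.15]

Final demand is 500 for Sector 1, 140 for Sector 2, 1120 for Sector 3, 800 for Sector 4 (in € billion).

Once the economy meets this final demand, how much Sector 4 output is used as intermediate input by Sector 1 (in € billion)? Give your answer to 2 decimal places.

z_41 = 717.91

I − A =
  [   1.00    -0.15    -0.15    -0.20]
  [  -0.05     0.75    -0.25    -0.10]
  [  -0.20    -0.20     0.95    -0.40]
  [  -0.40    -0.25    -0.15     0.85]
Compute the cofactors C_ij = (−1)^(i+j)·(3×3 minor ij) of I−A; the adjugate is their transpose:
adj(I−A) = Cᵀ =
  [ 0.466375   0.206125   0.161000   0.209750]
  [ 0.160875   0.616000   0.221375   0.214500]
  [ 0.264000   0.313500   0.537625   0.352000]
  [ 0.313375   0.333500   0.235750   0.623875]
det(I−A) = Σ_j (I−A)_1j·C_1j = (1.00)(0.466375) + (-0.15)(0.160875) + (-0.15)(0.264000) + (-0.20)(0.313375) = 0.33996875
(I − A)⁻¹ = adj(I−A) / det(I−A) ≈
  [   1.3718     0.6063     0.4736     0.6170]
  [   0.4732     1.8119     0.6512     0.6309]
  [   0.7765     0.9221     1.5814     1.0354]
  [   0.9218     0.9810     0.6934     1.8351]
First solve x = (I − A)⁻¹ d = adj(I−A)·d / det(I−A); in particular x_1 = (0.466375·500 + 0.206125·140 + 0.161000·1120 + 0.209750·800) / 0.33996875 = 610.165 / 0.33996875 ≈ 1794.7679.
Intermediate flow from 4 to 1: z_41 = a_41 · x_1 = 0.40 × 610.165 / 0.33996875 = 244.066 / 0.33996875 ≈ 717.91.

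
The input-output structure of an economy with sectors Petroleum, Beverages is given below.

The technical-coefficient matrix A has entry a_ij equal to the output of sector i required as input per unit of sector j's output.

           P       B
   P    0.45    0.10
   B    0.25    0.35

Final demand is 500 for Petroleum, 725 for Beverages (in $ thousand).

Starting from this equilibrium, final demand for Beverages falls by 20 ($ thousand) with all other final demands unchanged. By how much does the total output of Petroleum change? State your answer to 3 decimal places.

I − A =
  [   0.55    -0.10]
  [  -0.25     0.65]
det(I−A) = (0.55)(0.65) − (-0.10)(-0.25) = 0.3325
adj(I−A) = [[0.65, 0.10], [0.25, 0.55]]
(I − A)⁻¹ = adj(I−A) / det(I−A) ≈
  [   1.9549     0.3008]
  [   0.7519     1.6541]
Δx = (I − A)⁻¹ Δd with Δd having -20 in the Beverages component and 0 elsewhere.
So Δx_P = L_PB · (-20), where L_PB = adj(I−A)_PB / det(I−A) = 0.10 / 0.3325.
Δx_P = 0.10 × (-20) / 0.3325 = -2.00 / 0.3325 ≈ -6.015.

Δx_P = -6.015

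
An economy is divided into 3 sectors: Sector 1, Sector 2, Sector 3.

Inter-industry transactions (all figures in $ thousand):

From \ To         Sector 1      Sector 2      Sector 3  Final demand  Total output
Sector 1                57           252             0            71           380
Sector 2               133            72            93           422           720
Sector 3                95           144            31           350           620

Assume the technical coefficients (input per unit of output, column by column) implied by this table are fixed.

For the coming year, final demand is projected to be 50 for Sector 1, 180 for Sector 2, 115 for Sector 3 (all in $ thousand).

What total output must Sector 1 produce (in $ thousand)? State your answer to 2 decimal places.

x_1 = 187.39

Technical coefficients a_ij = z_ij / X_j:
  a_11 = 57/380 = 0.15, a_21 = 133/380 = 0.35, a_31 = 95/380 = 0.25
  a_12 = 252/720 = 0.35, a_22 = 72/720 = 0.10, a_32 = 144/720 = 0.20
  a_13 = 0/620 = 0.00, a_23 = 93/620 = 0.15, a_33 = 31/620 = 0.05
I − A =
  [   0.85    -0.35     0.00]
  [  -0.35     0.90    -0.15]
  [  -0.25    -0.20     0.95]
Cofactors of I−A, C_ij = (−1)^(i+j)·(minor ij) (rows/columns in the sector order above):
  C_11 = (0.90)(0.95) − (-0.15)(-0.20) = 0.8250
  C_12 = −[(-0.35)(0.95) − (-0.15)(-0.25)] = 0.3700
  C_13 = (-0.35)(-0.20) − (0.90)(-0.25) = 0.2950
  C_21 = −[(-0.35)(0.95) − (0.00)(-0.20)] = 0.3325
  C_22 = (0.85)(0.95) − (0.00)(-0.25) = 0.8075
  C_23 = −[(0.85)(-0.20) − (-0.35)(-0.25)] = 0.2575
  C_31 = (-0.35)(-0.15) − (0.00)(0.90) = 0.0525
  C_32 = −[(0.85)(-0.15) − (0.00)(-0.35)] = 0.1275
  C_33 = (0.85)(0.90) − (-0.35)(-0.35) = 0.6425
det(I−A) = Σ_j (I−A)_1j·C_1j = (0.85)(0.8250) + (-0.35)(0.3700) + (0.00)(0.2950) = 0.57175
adj(I−A) = Cᵀ =
  [ 0.8250   0.3325   0.0525]
  [ 0.3700   0.8075   0.1275]
  [ 0.2950   0.2575   0.6425]
(I − A)⁻¹ = adj(I−A) / det(I−A) ≈
  [   1.4429     0.5815     0.0918]
  [   0.6471     1.4123     0.2230]
  [   0.5160     0.4504     1.1237]
x = (I − A)⁻¹ d = adj(I−A)·d / det(I−A), with det(I−A) = 0.57175:
  x_1 = (0.8250·50 + 0.3325·180 + 0.0525·115) / 0.57175 = 107.1375 / 0.57175 ≈ 187.39
  x_2 = (0.3700·50 + 0.8075·180 + 0.1275·115) / 0.57175 = 178.5125 / 0.57175 ≈ 312.22
  x_3 = (0.2950·50 + 0.2575·180 + 0.6425·115) / 0.57175 = 134.9875 / 0.57175 ≈ 236.10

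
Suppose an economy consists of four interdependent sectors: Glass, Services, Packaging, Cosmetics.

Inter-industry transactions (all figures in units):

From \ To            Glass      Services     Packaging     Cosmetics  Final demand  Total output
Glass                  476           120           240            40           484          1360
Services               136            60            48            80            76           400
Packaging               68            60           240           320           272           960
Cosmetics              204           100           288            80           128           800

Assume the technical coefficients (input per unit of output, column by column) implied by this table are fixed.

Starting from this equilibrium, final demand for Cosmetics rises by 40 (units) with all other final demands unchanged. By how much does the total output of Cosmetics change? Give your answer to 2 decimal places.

Δx_4 = 65.57

Technical coefficients a_ij = z_ij / X_j:
  a_11 = 476/1360 = 0.35, a_21 = 136/1360 = 0.10, a_31 = 68/1360 = 0.05, a_41 = 204/1360 = 0.15
  a_12 = 120/400 = 0.30, a_22 = 60/400 = 0.15, a_32 = 60/400 = 0.15, a_42 = 100/400 = 0.25
  a_13 = 240/960 = 0.25, a_23 = 48/960 = 0.05, a_33 = 240/960 = 0.25, a_43 = 288/960 = 0.30
  a_14 = 40/800 = 0.05, a_24 = 80/800 = 0.10, a_34 = 320/800 = 0.40, a_44 = 80/800 = 0.10
I − A =
  [   0.65    -0.30    -0.25    -0.05]
  [  -0.10     0.85    -0.05    -0.10]
  [  -0.05    -0.15     0.75    -0.40]
  [  -0.15    -0.25    -0.30     0.90]
Compute the cofactors C_ij = (−1)^(i+j)·(3×3 minor ij) of I−A; the adjugate is their transpose:
adj(I−A) = Cᵀ =
  [ 0.436750   0.236875   0.220875   0.148750]
  [ 0.073500   0.328125   0.076125   0.074375]
  [ 0.113750   0.183750   0.441875   0.223125]
  [ 0.131125   0.191875   0.205250   0.371875]
det(I−A) = Σ_j (I−A)_1j·C_1j = (0.65)(0.436750) + (-0.30)(0.073500) + (-0.25)(0.113750) + (-0.05)(0.131125) = 0.22684375
(I − A)⁻¹ = adj(I−A) / det(I−A) ≈
  [   1.9253     1.0442     0.9737     0.6557]
  [   0.3240     1.4465     0.3356     0.3279]
  [   0.5014     0.8100     1.9479     0.9836]
  [   0.5780     0.8458     0.9048     1.6393]
Δx = (I − A)⁻¹ Δd with Δd having +40 in the Cosmetics component and 0 elsewhere.
So Δx_4 = L_44 · (+40), where L_44 = adj(I−A)_44 / det(I−A) = 0.371875 / 0.22684375.
Δx_4 = 0.371875 × (+40) / 0.22684375 = 14.875 / 0.22684375 ≈ 65.57.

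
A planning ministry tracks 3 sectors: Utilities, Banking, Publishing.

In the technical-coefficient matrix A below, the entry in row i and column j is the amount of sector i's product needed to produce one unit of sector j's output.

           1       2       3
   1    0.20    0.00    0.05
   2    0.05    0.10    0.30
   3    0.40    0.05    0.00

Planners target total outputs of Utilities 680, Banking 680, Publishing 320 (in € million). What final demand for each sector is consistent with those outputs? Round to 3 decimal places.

d_1 = 528.000, d_2 = 482.000, d_3 = 14.000

I − A =
  [   0.80     0.00    -0.05]
  [  -0.05     0.90    -0.30]
  [  -0.40    -0.05     1.00]
d = (I − A) x:
  d_1 = (+0.80)·680 + (+0.00)·680 + (-0.05)·320 = 528.000
  d_2 = (-0.05)·680 + (+0.90)·680 + (-0.30)·320 = 482.000
  d_3 = (-0.40)·680 + (-0.05)·680 + (+1.00)·320 = 14.000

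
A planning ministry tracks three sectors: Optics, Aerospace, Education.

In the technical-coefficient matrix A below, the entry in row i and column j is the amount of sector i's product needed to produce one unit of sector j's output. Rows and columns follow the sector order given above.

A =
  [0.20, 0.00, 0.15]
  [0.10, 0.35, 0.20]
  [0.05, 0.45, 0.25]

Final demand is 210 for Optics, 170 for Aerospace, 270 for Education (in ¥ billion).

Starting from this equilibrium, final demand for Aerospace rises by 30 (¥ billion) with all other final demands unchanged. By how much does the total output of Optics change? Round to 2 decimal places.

I − A =
  [   0.80     0.00    -0.15]
  [  -0.10     0.65    -0.20]
  [  -0.05    -0.45     0.75]
Cofactors of I−A, C_ij = (−1)^(i+j)·(minor ij) (rows/columns in the sector order above):
  C_11 = (0.65)(0.75) − (-0.20)(-0.45) = 0.3975
  C_12 = −[(-0.10)(0.75) − (-0.20)(-0.05)] = 0.0850
  C_13 = (-0.10)(-0.45) − (0.65)(-0.05) = 0.0775
  C_21 = −[(0.00)(0.75) − (-0.15)(-0.45)] = 0.0675
  C_22 = (0.80)(0.75) − (-0.15)(-0.05) = 0.5925
  C_23 = −[(0.80)(-0.45) − (0.00)(-0.05)] = 0.3600
  C_31 = (0.00)(-0.20) − (-0.15)(0.65) = 0.0975
  C_32 = −[(0.80)(-0.20) − (-0.15)(-0.10)] = 0.1750
  C_33 = (0.80)(0.65) − (0.00)(-0.10) = 0.5200
det(I−A) = Σ_j (I−A)_1j·C_1j = (0.80)(0.3975) + (0.00)(0.0850) + (-0.15)(0.0775) = 0.306375
adj(I−A) = Cᵀ =
  [ 0.3975   0.0675   0.0975]
  [ 0.0850   0.5925   0.1750]
  [ 0.0775   0.3600   0.5200]
(I − A)⁻¹ = adj(I−A) / det(I−A) ≈
  [   1.2974     0.2203     0.3182]
  [   0.2774     1.9339     0.5712]
  [   0.2530     1.1750     1.6973]
Δx = (I − A)⁻¹ Δd with Δd having +30 in the Aerospace component and 0 elsewhere.
So Δx_O = L_OA · (+30), where L_OA = adj(I−A)_OA / det(I−A) = 0.0675 / 0.306375.
Δx_O = 0.0675 × (+30) / 0.306375 = 2.025 / 0.306375 ≈ 6.61.

Δx_O = 6.61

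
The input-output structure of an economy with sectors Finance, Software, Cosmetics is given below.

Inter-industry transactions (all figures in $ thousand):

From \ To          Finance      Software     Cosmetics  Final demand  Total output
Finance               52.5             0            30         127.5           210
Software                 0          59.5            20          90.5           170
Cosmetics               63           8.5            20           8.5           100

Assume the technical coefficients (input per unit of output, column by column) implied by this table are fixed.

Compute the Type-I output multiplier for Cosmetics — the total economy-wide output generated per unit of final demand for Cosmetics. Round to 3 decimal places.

Technical coefficients a_ij = z_ij / X_j:
  a_FF = 52.5/210 = 0.25, a_SF = 0/210 = 0.00, a_CF = 63/210 = 0.30
  a_FS = 0/170 = 0.00, a_SS = 59.5/170 = 0.35, a_CS = 8.5/170 = 0.05
  a_FC = 30/100 = 0.30, a_SC = 20/100 = 0.20, a_CC = 20/100 = 0.20
I − A =
  [   0.75     0.00    -0.30]
  [   0.00     0.65    -0.20]
  [  -0.30    -0.05     0.80]
Cofactors of I−A, C_ij = (−1)^(i+j)·(minor ij) (rows/columns in the sector order above):
  C_11 = (0.65)(0.80) − (-0.20)(-0.05) = 0.5100
  C_12 = −[(0.00)(0.80) − (-0.20)(-0.30)] = 0.0600
  C_13 = (0.00)(-0.05) − (0.65)(-0.30) = 0.1950
  C_21 = −[(0.00)(0.80) − (-0.30)(-0.05)] = 0.0150
  C_22 = (0.75)(0.80) − (-0.30)(-0.30) = 0.5100
  C_23 = −[(0.75)(-0.05) − (0.00)(-0.30)] = 0.0375
  C_31 = (0.00)(-0.20) − (-0.30)(0.65) = 0.1950
  C_32 = −[(0.75)(-0.20) − (-0.30)(0.00)] = 0.1500
  C_33 = (0.75)(0.65) − (0.00)(0.00) = 0.4875
det(I−A) = Σ_j (I−A)_1j·C_1j = (0.75)(0.5100) + (0.00)(0.0600) + (-0.30)(0.1950) = 0.3240
adj(I−A) = Cᵀ =
  [ 0.5100   0.0150   0.1950]
  [ 0.0600   0.5100   0.1500]
  [ 0.1950   0.0375   0.4875]
(I − A)⁻¹ = adj(I−A) / det(I−A) ≈
  [   1.5741     0.0463     0.6019]
  [   0.1852     1.5741     0.4630]
  [   0.6019     0.1157     1.5046]
The output multiplier for sector j is the column-j sum of the Leontief inverse (I − A)⁻¹ = adj(I−A) / det(I−A).
Column C of adj(I−A): (0.1950, 0.1500, 0.4875); det(I−A) = 0.3240.
m_C = (0.1950 + 0.1500 + 0.4875) / 0.3240 = 0.8325 / 0.3240 ≈ 2.569.

m_C = 2.569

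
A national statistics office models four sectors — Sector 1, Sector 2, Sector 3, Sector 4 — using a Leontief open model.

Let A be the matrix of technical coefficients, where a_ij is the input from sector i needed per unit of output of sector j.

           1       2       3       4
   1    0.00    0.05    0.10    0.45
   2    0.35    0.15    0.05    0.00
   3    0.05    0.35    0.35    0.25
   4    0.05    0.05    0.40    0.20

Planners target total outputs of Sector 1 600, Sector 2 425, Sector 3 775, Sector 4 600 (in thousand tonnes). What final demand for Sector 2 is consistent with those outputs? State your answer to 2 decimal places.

I − A =
  [   1.00    -0.05    -0.10    -0.45]
  [  -0.35     0.85    -0.05     0.00]
  [  -0.05    -0.35     0.65    -0.25]
  [  -0.05    -0.05    -0.40     0.80]
d = (I − A) x:
  d_1 = (+1.00)·600 + (-0.05)·425 + (-0.10)·775 + (-0.45)·600 = 231.25
  d_2 = (-0.35)·600 + (+0.85)·425 + (-0.05)·775 + (+0.00)·600 = 112.50
  d_3 = (-0.05)·600 + (-0.35)·425 + (+0.65)·775 + (-0.25)·600 = 175.00
  d_4 = (-0.05)·600 + (-0.05)·425 + (-0.40)·775 + (+0.80)·600 = 118.75

d_2 = 112.50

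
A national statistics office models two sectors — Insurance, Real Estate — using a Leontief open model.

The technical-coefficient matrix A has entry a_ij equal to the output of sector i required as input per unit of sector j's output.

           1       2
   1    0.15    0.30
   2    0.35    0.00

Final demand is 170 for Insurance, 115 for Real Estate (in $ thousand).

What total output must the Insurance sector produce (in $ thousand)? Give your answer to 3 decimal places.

x_1 = 274.497

I − A =
  [   0.85    -0.30]
  [  -0.35     1.00]
det(I−A) = (0.85)(1.00) − (-0.30)(-0.35) = 0.7450
adj(I−A) = [[1.00, 0.30], [0.35, 0.85]]
(I − A)⁻¹ = adj(I−A) / det(I−A) ≈
  [   1.3423     0.4027]
  [   0.4698     1.1409]
x = (I − A)⁻¹ d = adj(I−A)·d / det(I−A), with det(I−A) = 0.7450:
  x_1 = (1.00·170 + 0.30·115) / 0.7450 = 204.50 / 0.7450 ≈ 274.497
  x_2 = (0.35·170 + 0.85·115) / 0.7450 = 157.25 / 0.7450 ≈ 211.074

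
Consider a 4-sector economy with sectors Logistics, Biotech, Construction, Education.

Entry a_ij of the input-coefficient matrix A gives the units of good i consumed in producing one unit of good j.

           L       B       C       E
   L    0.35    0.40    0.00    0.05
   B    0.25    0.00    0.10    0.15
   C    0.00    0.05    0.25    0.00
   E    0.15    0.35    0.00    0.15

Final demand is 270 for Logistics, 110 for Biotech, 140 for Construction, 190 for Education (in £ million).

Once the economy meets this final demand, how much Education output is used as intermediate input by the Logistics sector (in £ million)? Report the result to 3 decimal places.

z_EL = 102.954

I − A =
  [   0.65    -0.40     0.00    -0.05]
  [  -0.25     1.00    -0.10    -0.15]
  [   0.00    -0.05     0.75     0.00]
  [  -0.15    -0.35     0.00     0.85]
Compute the cofactors C_ij = (−1)^(i+j)·(3×3 minor ij) of I−A; the adjugate is their transpose:
adj(I−A) = Cᵀ =
  [ 0.593875   0.268125   0.035750   0.082250]
  [ 0.176250   0.408750   0.054500   0.082500]
  [ 0.011750   0.027250   0.412500   0.005500]
  [ 0.177375   0.215625   0.028750   0.409250]
det(I−A) = Σ_j (I−A)_1j·C_1j = (0.65)(0.593875) + (-0.40)(0.176250) + (0.00)(0.011750) + (-0.05)(0.177375) = 0.30665
(I − A)⁻¹ = adj(I−A) / det(I−A) ≈
  [   1.9367     0.8744     0.1166     0.2682]
  [   0.5748     1.3330     0.1777     0.2690]
  [   0.0383     0.0889     1.3452     0.0179]
  [   0.5784     0.7032     0.0938     1.3346]
First solve x = (I − A)⁻¹ d = adj(I−A)·d / det(I−A); in particular x_L = (0.593875·270 + 0.268125·110 + 0.035750·140 + 0.082250·190) / 0.30665 = 210.4725 / 0.30665 ≈ 686.36067.
Intermediate flow from E to L: z_EL = a_EL · x_L = 0.15 × 210.4725 / 0.30665 = 31.570875 / 0.30665 ≈ 102.954.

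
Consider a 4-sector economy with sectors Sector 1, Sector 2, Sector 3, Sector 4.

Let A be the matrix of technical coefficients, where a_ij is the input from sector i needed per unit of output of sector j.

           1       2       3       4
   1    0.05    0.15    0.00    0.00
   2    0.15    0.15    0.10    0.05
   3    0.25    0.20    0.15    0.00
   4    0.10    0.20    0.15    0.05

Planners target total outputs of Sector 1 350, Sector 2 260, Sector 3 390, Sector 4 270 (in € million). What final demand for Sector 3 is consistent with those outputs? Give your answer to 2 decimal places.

d_3 = 192.00

I − A =
  [   0.95    -0.15     0.00     0.00]
  [  -0.15     0.85    -0.10    -0.05]
  [  -0.25    -0.20     0.85     0.00]
  [  -0.10    -0.20    -0.15     0.95]
d = (I − A) x:
  d_1 = (+0.95)·350 + (-0.15)·260 + (+0.00)·390 + (+0.00)·270 = 293.50
  d_2 = (-0.15)·350 + (+0.85)·260 + (-0.10)·390 + (-0.05)·270 = 116.00
  d_3 = (-0.25)·350 + (-0.20)·260 + (+0.85)·390 + (+0.00)·270 = 192.00
  d_4 = (-0.10)·350 + (-0.20)·260 + (-0.15)·390 + (+0.95)·270 = 111.00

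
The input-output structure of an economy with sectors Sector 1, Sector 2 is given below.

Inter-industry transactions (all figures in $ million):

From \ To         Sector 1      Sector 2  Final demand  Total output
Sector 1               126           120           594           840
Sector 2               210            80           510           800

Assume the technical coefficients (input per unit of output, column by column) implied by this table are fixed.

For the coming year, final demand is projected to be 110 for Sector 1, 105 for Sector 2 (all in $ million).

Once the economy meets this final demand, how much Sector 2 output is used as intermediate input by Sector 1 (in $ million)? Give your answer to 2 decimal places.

Technical coefficients a_ij = z_ij / X_j:
  a_11 = 126/840 = 0.15, a_21 = 210/840 = 0.25
  a_12 = 120/800 = 0.15, a_22 = 80/800 = 0.10
I − A =
  [   0.85    -0.15]
  [  -0.25     0.90]
det(I−A) = (0.85)(0.90) − (-0.15)(-0.25) = 0.7275
adj(I−A) = [[0.90, 0.15], [0.25, 0.85]]
(I − A)⁻¹ = adj(I−A) / det(I−A) ≈
  [   1.2371     0.2062]
  [   0.3436     1.1684]
First solve x = (I − A)⁻¹ d = adj(I−A)·d / det(I−A); in particular x_1 = (0.90·110 + 0.15·105) / 0.7275 = 114.75 / 0.7275 ≈ 157.7320.
Intermediate flow from 2 to 1: z_21 = a_21 · x_1 = 0.25 × 114.75 / 0.7275 = 28.6875 / 0.7275 ≈ 39.43.

z_21 = 39.43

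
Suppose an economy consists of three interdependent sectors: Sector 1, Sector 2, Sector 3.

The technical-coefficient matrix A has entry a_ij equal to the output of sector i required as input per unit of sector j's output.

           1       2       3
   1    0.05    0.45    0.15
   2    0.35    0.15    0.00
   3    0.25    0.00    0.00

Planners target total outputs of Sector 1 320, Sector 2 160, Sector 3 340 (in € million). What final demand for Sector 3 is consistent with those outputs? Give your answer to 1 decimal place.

d_3 = 260.0

I − A =
  [   0.95    -0.45    -0.15]
  [  -0.35     0.85     0.00]
  [  -0.25     0.00     1.00]
d = (I − A) x:
  d_1 = (+0.95)·320 + (-0.45)·160 + (-0.15)·340 = 181.0
  d_2 = (-0.35)·320 + (+0.85)·160 + (+0.00)·340 = 24.0
  d_3 = (-0.25)·320 + (+0.00)·160 + (+1.00)·340 = 260.0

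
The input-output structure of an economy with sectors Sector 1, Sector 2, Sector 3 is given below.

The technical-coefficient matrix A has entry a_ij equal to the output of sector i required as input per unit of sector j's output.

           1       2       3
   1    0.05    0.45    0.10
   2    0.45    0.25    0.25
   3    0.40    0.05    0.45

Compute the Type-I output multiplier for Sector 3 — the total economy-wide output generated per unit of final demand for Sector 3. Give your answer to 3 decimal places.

m_3 = 5.121

I − A =
  [   0.95    -0.45    -0.10]
  [  -0.45     0.75    -0.25]
  [  -0.40    -0.05     0.55]
Cofactors of I−A, C_ij = (−1)^(i+j)·(minor ij) (rows/columns in the sector order above):
  C_11 = (0.75)(0.55) − (-0.25)(-0.05) = 0.4000
  C_12 = −[(-0.45)(0.55) − (-0.25)(-0.40)] = 0.3475
  C_13 = (-0.45)(-0.05) − (0.75)(-0.40) = 0.3225
  C_21 = −[(-0.45)(0.55) − (-0.10)(-0.05)] = 0.2525
  C_22 = (0.95)(0.55) − (-0.10)(-0.40) = 0.4825
  C_23 = −[(0.95)(-0.05) − (-0.45)(-0.40)] = 0.2275
  C_31 = (-0.45)(-0.25) − (-0.10)(0.75) = 0.1875
  C_32 = −[(0.95)(-0.25) − (-0.10)(-0.45)] = 0.2825
  C_33 = (0.95)(0.75) − (-0.45)(-0.45) = 0.5100
det(I−A) = Σ_j (I−A)_1j·C_1j = (0.95)(0.4000) + (-0.45)(0.3475) + (-0.10)(0.3225) = 0.191375
adj(I−A) = Cᵀ =
  [ 0.4000   0.2525   0.1875]
  [ 0.3475   0.4825   0.2825]
  [ 0.3225   0.2275   0.5100]
(I − A)⁻¹ = adj(I−A) / det(I−A) ≈
  [   2.0901     1.3194     0.9798]
  [   1.8158     2.5212     1.4762]
  [   1.6852     1.1888     2.6649]
The output multiplier for sector j is the column-j sum of the Leontief inverse (I − A)⁻¹ = adj(I−A) / det(I−A).
Column 3 of adj(I−A): (0.1875, 0.2825, 0.5100); det(I−A) = 0.191375.
m_3 = (0.1875 + 0.2825 + 0.5100) / 0.191375 = 0.98 / 0.191375 ≈ 5.121.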